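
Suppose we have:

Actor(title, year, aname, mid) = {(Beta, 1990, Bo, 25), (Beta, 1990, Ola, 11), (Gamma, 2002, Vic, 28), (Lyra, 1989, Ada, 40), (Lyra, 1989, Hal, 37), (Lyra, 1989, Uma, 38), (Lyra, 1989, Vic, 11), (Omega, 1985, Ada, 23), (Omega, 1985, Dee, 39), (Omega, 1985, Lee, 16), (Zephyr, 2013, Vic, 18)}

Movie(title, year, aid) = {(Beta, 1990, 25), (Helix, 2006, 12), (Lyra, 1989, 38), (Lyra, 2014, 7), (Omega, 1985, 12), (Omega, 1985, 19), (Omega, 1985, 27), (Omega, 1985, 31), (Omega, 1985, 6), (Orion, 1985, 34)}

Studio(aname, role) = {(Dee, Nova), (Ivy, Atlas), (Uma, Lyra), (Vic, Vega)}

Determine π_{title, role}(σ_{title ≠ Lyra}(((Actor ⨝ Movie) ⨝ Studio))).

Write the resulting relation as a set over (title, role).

{(Omega, Nova)}

Natural join on title, year: {(Beta, 1990, Bo, 25, 25), (Beta, 1990, Ola, 11, 25), (Lyra, 1989, Ada, 40, 38), (Lyra, 1989, Hal, 37, 38), (Lyra, 1989, Uma, 38, 38), (Lyra, 1989, Vic, 11, 38), (Omega, 1985, Ada, 23, 12), (Omega, 1985, Ada, 23, 19), (Omega, 1985, Ada, 23, 27), (Omega, 1985, Ada, 23, 31), (Omega, 1985, Ada, 23, 6), (Omega, 1985, Dee, 39, 12), (Omega, 1985, Dee, 39, 19), (Omega, 1985, Dee, 39, 27), (Omega, 1985, Dee, 39, 31), (Omega, 1985, Dee, 39, 6), (Omega, 1985, Lee, 16, 12), (Omega, 1985, Lee, 16, 19), (Omega, 1985, Lee, 16, 27), (Omega, 1985, Lee, 16, 31), (Omega, 1985, Lee, 16, 6)}
Natural join on aname: {(Lyra, 1989, Uma, 38, 38, Lyra), (Lyra, 1989, Vic, 11, 38, Vega), (Omega, 1985, Dee, 39, 12, Nova), (Omega, 1985, Dee, 39, 19, Nova), (Omega, 1985, Dee, 39, 27, Nova), (Omega, 1985, Dee, 39, 31, Nova), (Omega, 1985, Dee, 39, 6, Nova)}
Apply σ_{title ≠ Lyra}; surviving tuples: {(Omega, 1985, Dee, 39, 12, Nova), (Omega, 1985, Dee, 39, 19, Nova), (Omega, 1985, Dee, 39, 27, Nova), (Omega, 1985, Dee, 39, 31, Nova), (Omega, 1985, Dee, 39, 6, Nova)}
π_{title, role} gives {(Omega, Nova)} (4 duplicate(s) eliminated).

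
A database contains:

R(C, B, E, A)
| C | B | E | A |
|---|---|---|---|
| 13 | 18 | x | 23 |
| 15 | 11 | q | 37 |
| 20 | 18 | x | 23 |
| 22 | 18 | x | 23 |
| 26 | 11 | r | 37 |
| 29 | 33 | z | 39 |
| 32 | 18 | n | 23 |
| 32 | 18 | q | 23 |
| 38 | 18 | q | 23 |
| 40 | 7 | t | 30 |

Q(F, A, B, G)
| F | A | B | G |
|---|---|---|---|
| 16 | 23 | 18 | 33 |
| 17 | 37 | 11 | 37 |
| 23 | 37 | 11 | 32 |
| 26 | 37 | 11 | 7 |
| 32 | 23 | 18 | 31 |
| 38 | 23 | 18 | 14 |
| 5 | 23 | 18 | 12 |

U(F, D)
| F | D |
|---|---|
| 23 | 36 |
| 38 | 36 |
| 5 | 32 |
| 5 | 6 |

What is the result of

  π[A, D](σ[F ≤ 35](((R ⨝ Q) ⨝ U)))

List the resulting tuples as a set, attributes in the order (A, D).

Natural join on B, A: {(13, 18, x, 23, 16, 33), (13, 18, x, 23, 32, 31), (13, 18, x, 23, 38, 14), (13, 18, x, 23, 5, 12), (15, 11, q, 37, 17, 37), (15, 11, q, 37, 23, 32), (15, 11, q, 37, 26, 7), (20, 18, x, 23, 16, 33), (20, 18, x, 23, 32, 31), (20, 18, x, 23, 38, 14), (20, 18, x, 23, 5, 12), (22, 18, x, 23, 16, 33), (22, 18, x, 23, 32, 31), (22, 18, x, 23, 38, 14), (22, 18, x, 23, 5, 12), (26, 11, r, 37, 17, 37), (26, 11, r, 37, 23, 32), (26, 11, r, 37, 26, 7), (32, 18, n, 23, 16, 33), (32, 18, n, 23, 32, 31), (32, 18, n, 23, 38, 14), (32, 18, n, 23, 5, 12), (32, 18, q, 23, 16, 33), (32, 18, q, 23, 32, 31), (32, 18, q, 23, 38, 14), (32, 18, q, 23, 5, 12), (38, 18, q, 23, 16, 33), (38, 18, q, 23, 32, 31), (38, 18, q, 23, 38, 14), (38, 18, q, 23, 5, 12)}
Natural join on F: {(13, 18, x, 23, 38, 14, 36), (13, 18, x, 23, 5, 12, 32), (13, 18, x, 23, 5, 12, 6), (15, 11, q, 37, 23, 32, 36), (20, 18, x, 23, 38, 14, 36), (20, 18, x, 23, 5, 12, 32), (20, 18, x, 23, 5, 12, 6), (22, 18, x, 23, 38, 14, 36), (22, 18, x, 23, 5, 12, 32), (22, 18, x, 23, 5, 12, 6), (26, 11, r, 37, 23, 32, 36), (32, 18, n, 23, 38, 14, 36), (32, 18, n, 23, 5, 12, 32), (32, 18, n, 23, 5, 12, 6), (32, 18, q, 23, 38, 14, 36), (32, 18, q, 23, 5, 12, 32), (32, 18, q, 23, 5, 12, 6), (38, 18, q, 23, 38, 14, 36), (38, 18, q, 23, 5, 12, 32), (38, 18, q, 23, 5, 12, 6)}
Filtering on F ≤ 35 leaves {(13, 18, x, 23, 5, 12, 32), (13, 18, x, 23, 5, 12, 6), (15, 11, q, 37, 23, 32, 36), (20, 18, x, 23, 5, 12, 32), (20, 18, x, 23, 5, 12, 6), (22, 18, x, 23, 5, 12, 32), (22, 18, x, 23, 5, 12, 6), (26, 11, r, 37, 23, 32, 36), (32, 18, n, 23, 5, 12, 32), (32, 18, n, 23, 5, 12, 6), (32, 18, q, 23, 5, 12, 32), (32, 18, q, 23, 5, 12, 6), (38, 18, q, 23, 5, 12, 32), (38, 18, q, 23, 5, 12, 6)}.
Projecting to A, D (11 duplicate(s) eliminated): {(23, 32), (23, 6), (37, 36)}

{(23, 32), (23, 6), (37, 36)}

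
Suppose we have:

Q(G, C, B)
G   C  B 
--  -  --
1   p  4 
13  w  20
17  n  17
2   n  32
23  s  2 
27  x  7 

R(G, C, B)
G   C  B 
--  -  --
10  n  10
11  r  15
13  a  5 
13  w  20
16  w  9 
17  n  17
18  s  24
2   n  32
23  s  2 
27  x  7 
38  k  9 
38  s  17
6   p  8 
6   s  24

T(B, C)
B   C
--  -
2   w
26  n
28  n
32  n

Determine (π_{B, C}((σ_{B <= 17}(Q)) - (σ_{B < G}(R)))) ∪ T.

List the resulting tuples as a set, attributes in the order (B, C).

Selection B <= 17: {(1, p, 4), (17, n, 17), (23, s, 2), (27, x, 7)}
Selection B < G: {(13, a, 5), (16, w, 9), (23, s, 2), (27, x, 7), (38, k, 9), (38, s, 17)}
Taking the difference: {(1, p, 4), (17, n, 17)}
π_{B, C} gives {(17, n), (4, p)}.
Taking the union: {(17, n), (2, w), (26, n), (28, n), (32, n), (4, p)}

{(17, n), (2, w), (26, n), (28, n), (32, n), (4, p)}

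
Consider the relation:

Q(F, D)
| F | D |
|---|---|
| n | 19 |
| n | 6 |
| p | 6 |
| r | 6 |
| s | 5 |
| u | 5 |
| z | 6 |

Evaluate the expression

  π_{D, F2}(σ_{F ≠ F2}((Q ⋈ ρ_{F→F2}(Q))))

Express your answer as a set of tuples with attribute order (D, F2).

ρ[F→F2]: schema becomes (F2, D); tuples unchanged.
Q ⋈ ρ_{F→F2}(Q) (natural join on D): {(n, 19, n), (n, 6, n), (n, 6, p), (n, 6, r), (n, 6, z), (p, 6, n), (p, 6, p), (p, 6, r), (p, 6, z), (r, 6, n), (r, 6, p), (r, 6, r), (r, 6, z), (s, 5, s), (s, 5, u), (u, 5, s), (u, 5, u), (z, 6, n), (z, 6, p), (z, 6, r), (z, 6, z)}
Filtering on F ≠ F2 leaves {(n, 6, p), (n, 6, r), (n, 6, z), (p, 6, n), (p, 6, r), (p, 6, z), (r, 6, n), (r, 6, p), (r, 6, z), (s, 5, u), (u, 5, s), (z, 6, n), (z, 6, p), (z, 6, r)}.
π[D, F2]: project onto (D, F2) (8 duplicate(s) eliminated) → {(5, s), (5, u), (6, n), (6, p), (6, r), (6, z)}

{(5, s), (5, u), (6, n), (6, p), (6, r), (6, z)}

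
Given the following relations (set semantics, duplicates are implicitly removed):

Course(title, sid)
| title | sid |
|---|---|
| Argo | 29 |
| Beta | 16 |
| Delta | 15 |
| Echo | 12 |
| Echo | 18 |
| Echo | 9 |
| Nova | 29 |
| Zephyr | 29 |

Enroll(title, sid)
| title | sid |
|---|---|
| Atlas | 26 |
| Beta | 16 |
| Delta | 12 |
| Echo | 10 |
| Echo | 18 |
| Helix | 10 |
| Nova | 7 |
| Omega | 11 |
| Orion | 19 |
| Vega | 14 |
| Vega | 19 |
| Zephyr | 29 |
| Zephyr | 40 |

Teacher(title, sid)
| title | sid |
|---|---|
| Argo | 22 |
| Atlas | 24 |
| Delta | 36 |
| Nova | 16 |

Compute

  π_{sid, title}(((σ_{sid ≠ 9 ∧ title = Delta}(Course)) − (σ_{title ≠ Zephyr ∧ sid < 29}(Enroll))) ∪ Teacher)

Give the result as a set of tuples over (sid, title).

{(15, Delta), (16, Nova), (22, Argo), (24, Atlas), (36, Delta)}

Apply σ_{sid ≠ 9 ∧ title = Delta}; surviving tuples: {(Delta, 15)}
Apply σ_{title ≠ Zephyr ∧ sid < 29}; surviving tuples: {(Atlas, 26), (Beta, 16), (Delta, 12), (Echo, 10), (Echo, 18), (Helix, 10), (Nova, 7), (Omega, 11), (Orion, 19), (Vega, 14), (Vega, 19)}
Set difference of the two operands is {(Delta, 15)}.
Set union of the two operands is {(Argo, 22), (Atlas, 24), (Delta, 15), (Delta, 36), (Nova, 16)}.
π[sid, title]: project onto (sid, title) → {(15, Delta), (16, Nova), (22, Argo), (24, Atlas), (36, Delta)}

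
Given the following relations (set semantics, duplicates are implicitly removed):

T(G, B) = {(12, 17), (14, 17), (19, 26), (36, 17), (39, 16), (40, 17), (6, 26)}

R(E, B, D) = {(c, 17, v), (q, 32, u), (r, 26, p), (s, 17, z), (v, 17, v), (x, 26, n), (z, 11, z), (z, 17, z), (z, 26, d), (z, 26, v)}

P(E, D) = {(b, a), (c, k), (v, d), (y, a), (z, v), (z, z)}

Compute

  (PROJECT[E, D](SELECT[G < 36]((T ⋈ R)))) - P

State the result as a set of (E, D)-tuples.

Natural join on B: {(12, 17, c, v), (12, 17, s, z), (12, 17, v, v), (12, 17, z, z), (14, 17, c, v), (14, 17, s, z), (14, 17, v, v), (14, 17, z, z), (19, 26, r, p), (19, 26, x, n), (19, 26, z, d), (19, 26, z, v), (36, 17, c, v), (36, 17, s, z), (36, 17, v, v), (36, 17, z, z), (40, 17, c, v), (40, 17, s, z), (40, 17, v, v), (40, 17, z, z), (6, 26, r, p), (6, 26, x, n), (6, 26, z, d), (6, 26, z, v)}
Apply σ_{G < 36}; surviving tuples: {(12, 17, c, v), (12, 17, s, z), (12, 17, v, v), (12, 17, z, z), (14, 17, c, v), (14, 17, s, z), (14, 17, v, v), (14, 17, z, z), (19, 26, r, p), (19, 26, x, n), (19, 26, z, d), (19, 26, z, v), (6, 26, r, p), (6, 26, x, n), (6, 26, z, d), (6, 26, z, v)}
π_{E, D} gives {(c, v), (r, p), (s, z), (v, v), (x, n), (z, d), (z, v), (z, z)} (8 duplicate(s) eliminated).
Taking the difference: {(c, v), (r, p), (s, z), (v, v), (x, n), (z, d)}

{(c, v), (r, p), (s, z), (v, v), (x, n), (z, d)}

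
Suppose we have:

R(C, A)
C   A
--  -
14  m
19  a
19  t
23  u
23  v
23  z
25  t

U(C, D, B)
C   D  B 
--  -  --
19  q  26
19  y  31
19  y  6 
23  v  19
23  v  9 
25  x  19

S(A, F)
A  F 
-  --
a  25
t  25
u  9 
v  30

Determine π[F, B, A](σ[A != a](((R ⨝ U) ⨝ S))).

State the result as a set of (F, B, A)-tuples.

{(25, 19, t), (25, 26, t), (25, 31, t), (25, 6, t), (30, 19, v), (30, 9, v), (9, 19, u), (9, 9, u)}

R ⋈ U (natural join on C): {(19, a, q, 26), (19, a, y, 31), (19, a, y, 6), (19, t, q, 26), (19, t, y, 31), (19, t, y, 6), (23, u, v, 19), (23, u, v, 9), (23, v, v, 19), (23, v, v, 9), (23, z, v, 19), (23, z, v, 9), (25, t, x, 19)}
(R ⨝ U) ⋈ S (natural join on A): {(19, a, q, 26, 25), (19, a, y, 31, 25), (19, a, y, 6, 25), (19, t, q, 26, 25), (19, t, y, 31, 25), (19, t, y, 6, 25), (23, u, v, 19, 9), (23, u, v, 9, 9), (23, v, v, 19, 30), (23, v, v, 9, 30), (25, t, x, 19, 25)}
Selection A != a: {(19, t, q, 26, 25), (19, t, y, 31, 25), (19, t, y, 6, 25), (23, u, v, 19, 9), (23, u, v, 9, 9), (23, v, v, 19, 30), (23, v, v, 9, 30), (25, t, x, 19, 25)}
Projecting to F, B, A: {(25, 19, t), (25, 26, t), (25, 31, t), (25, 6, t), (30, 19, v), (30, 9, v), (9, 19, u), (9, 9, u)}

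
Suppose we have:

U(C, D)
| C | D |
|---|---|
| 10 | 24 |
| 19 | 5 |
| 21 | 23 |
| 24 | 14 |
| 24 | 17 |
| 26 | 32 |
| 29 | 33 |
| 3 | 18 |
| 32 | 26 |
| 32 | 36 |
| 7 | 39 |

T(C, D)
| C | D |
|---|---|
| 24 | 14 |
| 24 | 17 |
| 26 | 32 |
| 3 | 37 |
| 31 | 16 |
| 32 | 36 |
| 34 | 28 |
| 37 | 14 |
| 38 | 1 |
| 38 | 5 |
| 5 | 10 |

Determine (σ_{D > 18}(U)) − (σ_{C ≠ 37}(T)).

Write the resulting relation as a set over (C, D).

Apply σ_{D > 18}; surviving tuples: {(10, 24), (21, 23), (26, 32), (29, 33), (32, 26), (32, 36), (7, 39)}
Apply σ_{C ≠ 37}; surviving tuples: {(24, 14), (24, 17), (26, 32), (3, 37), (31, 16), (32, 36), (34, 28), (38, 1), (38, 5), (5, 10)}
Difference: {(10, 24), (21, 23), (26, 32), (29, 33), (32, 26), (32, 36), (7, 39)} with {(24, 14), (24, 17), (26, 32), (3, 37), (31, 16), (32, 36), (34, 28), (38, 1), (38, 5), (5, 10)} → {(10, 24), (21, 23), (29, 33), (32, 26), (7, 39)}

{(10, 24), (21, 23), (29, 33), (32, 26), (7, 39)}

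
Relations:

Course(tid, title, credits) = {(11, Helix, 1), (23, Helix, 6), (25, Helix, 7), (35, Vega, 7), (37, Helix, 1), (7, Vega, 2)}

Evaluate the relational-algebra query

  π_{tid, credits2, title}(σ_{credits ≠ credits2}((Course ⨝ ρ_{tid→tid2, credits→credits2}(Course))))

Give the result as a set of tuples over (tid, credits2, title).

{(11, 6, Helix), (11, 7, Helix), (23, 1, Helix), (23, 7, Helix), (25, 1, Helix), (25, 6, Helix), (35, 2, Vega), (37, 6, Helix), (37, 7, Helix), (7, 7, Vega)}

ρ[tid→tid2, credits→credits2]: schema becomes (tid2, title, credits2); tuples unchanged.
Joining Course and ρ_{tid→tid2, credits→credits2}(Course) on title yields {(11, Helix, 1, 11, 1), (11, Helix, 1, 23, 6), (11, Helix, 1, 25, 7), (11, Helix, 1, 37, 1), (23, Helix, 6, 11, 1), (23, Helix, 6, 23, 6), (23, Helix, 6, 25, 7), (23, Helix, 6, 37, 1), (25, Helix, 7, 11, 1), (25, Helix, 7, 23, 6), (25, Helix, 7, 25, 7), (25, Helix, 7, 37, 1), (35, Vega, 7, 35, 7), (35, Vega, 7, 7, 2), (37, Helix, 1, 11, 1), (37, Helix, 1, 23, 6), (37, Helix, 1, 25, 7), (37, Helix, 1, 37, 1), (7, Vega, 2, 35, 7), (7, Vega, 2, 7, 2)}.
Selection credits ≠ credits2: {(11, Helix, 1, 23, 6), (11, Helix, 1, 25, 7), (23, Helix, 6, 11, 1), (23, Helix, 6, 25, 7), (23, Helix, 6, 37, 1), (25, Helix, 7, 11, 1), (25, Helix, 7, 23, 6), (25, Helix, 7, 37, 1), (35, Vega, 7, 7, 2), (37, Helix, 1, 23, 6), (37, Helix, 1, 25, 7), (7, Vega, 2, 35, 7)}
π[tid, credits2, title]: project onto (tid, credits2, title) (2 duplicate(s) eliminated) → {(11, 6, Helix), (11, 7, Helix), (23, 1, Helix), (23, 7, Helix), (25, 1, Helix), (25, 6, Helix), (35, 2, Vega), (37, 6, Helix), (37, 7, Helix), (7, 7, Vega)}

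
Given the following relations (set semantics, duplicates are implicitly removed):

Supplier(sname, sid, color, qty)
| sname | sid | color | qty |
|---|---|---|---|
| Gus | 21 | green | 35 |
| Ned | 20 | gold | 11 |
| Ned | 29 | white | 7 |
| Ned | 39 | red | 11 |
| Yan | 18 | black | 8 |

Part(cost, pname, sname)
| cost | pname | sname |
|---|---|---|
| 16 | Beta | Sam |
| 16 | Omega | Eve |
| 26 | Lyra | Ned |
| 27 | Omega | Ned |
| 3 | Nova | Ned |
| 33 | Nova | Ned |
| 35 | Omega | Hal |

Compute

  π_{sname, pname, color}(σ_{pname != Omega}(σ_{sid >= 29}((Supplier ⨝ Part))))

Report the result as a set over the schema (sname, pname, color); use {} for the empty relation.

{(Ned, Lyra, red), (Ned, Lyra, white), (Ned, Nova, red), (Ned, Nova, white)}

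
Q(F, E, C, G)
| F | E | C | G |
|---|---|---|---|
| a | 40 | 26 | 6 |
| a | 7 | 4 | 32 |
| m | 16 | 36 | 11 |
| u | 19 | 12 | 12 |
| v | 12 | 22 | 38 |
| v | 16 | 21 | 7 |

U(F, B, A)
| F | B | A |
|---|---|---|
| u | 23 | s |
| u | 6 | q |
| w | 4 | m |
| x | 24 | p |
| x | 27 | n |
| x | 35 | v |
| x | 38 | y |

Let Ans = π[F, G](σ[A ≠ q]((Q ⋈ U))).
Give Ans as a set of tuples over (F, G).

Natural join on F: {(u, 19, 12, 12, 23, s), (u, 19, 12, 12, 6, q)}
Selection A ≠ q: {(u, 19, 12, 12, 23, s)}
π_{F, G} gives {(u, 12)}.

{(u, 12)}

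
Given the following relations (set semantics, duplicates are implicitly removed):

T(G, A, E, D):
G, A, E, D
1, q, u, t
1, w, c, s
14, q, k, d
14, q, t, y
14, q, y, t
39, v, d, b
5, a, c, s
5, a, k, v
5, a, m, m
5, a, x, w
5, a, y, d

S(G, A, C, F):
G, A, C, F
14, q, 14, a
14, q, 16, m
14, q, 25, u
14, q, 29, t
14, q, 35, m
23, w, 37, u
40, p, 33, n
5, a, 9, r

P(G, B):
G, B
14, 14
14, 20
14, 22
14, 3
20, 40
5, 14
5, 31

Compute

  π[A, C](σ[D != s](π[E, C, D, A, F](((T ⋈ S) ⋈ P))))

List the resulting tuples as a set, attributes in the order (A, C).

Joining T and S on G, A yields {(14, q, k, d, 14, a), (14, q, k, d, 16, m), (14, q, k, d, 25, u), (14, q, k, d, 29, t), (14, q, k, d, 35, m), (14, q, t, y, 14, a), (14, q, t, y, 16, m), (14, q, t, y, 25, u), (14, q, t, y, 29, t), (14, q, t, y, 35, m), (14, q, y, t, 14, a), (14, q, y, t, 16, m), (14, q, y, t, 25, u), (14, q, y, t, 29, t), (14, q, y, t, 35, m), (5, a, c, s, 9, r), (5, a, k, v, 9, r), (5, a, m, m, 9, r), (5, a, x, w, 9, r), (5, a, y, d, 9, r)}.
Joining (T ⋈ S) and P on G yields {(14, q, k, d, 14, a, 14), (14, q, k, d, 14, a, 20), (14, q, k, d, 14, a, 22), (14, q, k, d, 14, a, 3), (14, q, k, d, 16, m, 14), (14, q, k, d, 16, m, 20), (14, q, k, d, 16, m, 22), (14, q, k, d, 16, m, 3), (14, q, k, d, 25, u, 14), (14, q, k, d, 25, u, 20), (14, q, k, d, 25, u, 22), (14, q, k, d, 25, u, 3), (14, q, k, d, 29, t, 14), (14, q, k, d, 29, t, 20), (14, q, k, d, 29, t, 22), (14, q, k, d, 29, t, 3), (14, q, k, d, 35, m, 14), (14, q, k, d, 35, m, 20), (14, q, k, d, 35, m, 22), (14, q, k, d, 35, m, 3), (14, q, t, y, 14, a, 14), (14, q, t, y, 14, a, 20), (14, q, t, y, 14, a, 22), (14, q, t, y, 14, a, 3), (14, q, t, y, 16, m, 14), (14, q, t, y, 16, m, 20), (14, q, t, y, 16, m, 22), (14, q, t, y, 16, m, 3), (14, q, t, y, 25, u, 14), (14, q, t, y, 25, u, 20), (14, q, t, y, 25, u, 22), (14, q, t, y, 25, u, 3), (14, q, t, y, 29, t, 14), (14, q, t, y, 29, t, 20), (14, q, t, y, 29, t, 22), (14, q, t, y, 29, t, 3), (14, q, t, y, 35, m, 14), (14, q, t, y, 35, m, 20), (14, q, t, y, 35, m, 22), (14, q, t, y, 35, m, 3), (14, q, y, t, 14, a, 14), (14, q, y, t, 14, a, 20), (14, q, y, t, 14, a, 22), (14, q, y, t, 14, a, 3), (14, q, y, t, 16, m, 14), (14, q, y, t, 16, m, 20), (14, q, y, t, 16, m, 22), (14, q, y, t, 16, m, 3), (14, q, y, t, 25, u, 14), (14, q, y, t, 25, u, 20), (14, q, y, t, 25, u, 22), (14, q, y, t, 25, u, 3), (14, q, y, t, 29, t, 14), (14, q, y, t, 29, t, 20), (14, q, y, t, 29, t, 22), (14, q, y, t, 29, t, 3), (14, q, y, t, 35, m, 14), (14, q, y, t, 35, m, 20), (14, q, y, t, 35, m, 22), (14, q, y, t, 35, m, 3), (5, a, c, s, 9, r, 14), (5, a, c, s, 9, r, 31), (5, a, k, v, 9, r, 14), (5, a, k, v, 9, r, 31), (5, a, m, m, 9, r, 14), (5, a, m, m, 9, r, 31), (5, a, x, w, 9, r, 14), (5, a, x, w, 9, r, 31), (5, a, y, d, 9, r, 14), (5, a, y, d, 9, r, 31)}.
π[E, C, D, A, F]: project onto (E, C, D, A, F) (50 duplicate(s) eliminated) → {(c, 9, s, a, r), (k, 14, d, q, a), (k, 16, d, q, m), (k, 25, d, q, u), (k, 29, d, q, t), (k, 35, d, q, m), (k, 9, v, a, r), (m, 9, m, a, r), (t, 14, y, q, a), (t, 16, y, q, m), (t, 25, y, q, u), (t, 29, y, q, t), (t, 35, y, q, m), (x, 9, w, a, r), (y, 14, t, q, a), (y, 16, t, q, m), (y, 25, t, q, u), (y, 29, t, q, t), (y, 35, t, q, m), (y, 9, d, a, r)}
Filtering on D != s leaves {(k, 14, d, q, a), (k, 16, d, q, m), (k, 25, d, q, u), (k, 29, d, q, t), (k, 35, d, q, m), (k, 9, v, a, r), (m, 9, m, a, r), (t, 14, y, q, a), (t, 16, y, q, m), (t, 25, y, q, u), (t, 29, y, q, t), (t, 35, y, q, m), (x, 9, w, a, r), (y, 14, t, q, a), (y, 16, t, q, m), (y, 25, t, q, u), (y, 29, t, q, t), (y, 35, t, q, m), (y, 9, d, a, r)}.
π[A, C]: project onto (A, C) (13 duplicate(s) eliminated) → {(a, 9), (q, 14), (q, 16), (q, 25), (q, 29), (q, 35)}

{(a, 9), (q, 14), (q, 16), (q, 25), (q, 29), (q, 35)}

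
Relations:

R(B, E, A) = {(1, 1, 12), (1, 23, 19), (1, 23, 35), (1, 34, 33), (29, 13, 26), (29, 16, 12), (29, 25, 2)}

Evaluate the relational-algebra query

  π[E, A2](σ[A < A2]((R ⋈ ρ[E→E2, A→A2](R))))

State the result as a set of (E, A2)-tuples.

ρ[E→E2, A→A2]: schema becomes (B, E2, A2); tuples unchanged.
Natural join on B: {(1, 1, 12, 1, 12), (1, 1, 12, 23, 19), (1, 1, 12, 23, 35), (1, 1, 12, 34, 33), (1, 23, 19, 1, 12), (1, 23, 19, 23, 19), (1, 23, 19, 23, 35), (1, 23, 19, 34, 33), (1, 23, 35, 1, 12), (1, 23, 35, 23, 19), (1, 23, 35, 23, 35), (1, 23, 35, 34, 33), (1, 34, 33, 1, 12), (1, 34, 33, 23, 19), (1, 34, 33, 23, 35), (1, 34, 33, 34, 33), (29, 13, 26, 13, 26), (29, 13, 26, 16, 12), (29, 13, 26, 25, 2), (29, 16, 12, 13, 26), (29, 16, 12, 16, 12), (29, 16, 12, 25, 2), (29, 25, 2, 13, 26), (29, 25, 2, 16, 12), (29, 25, 2, 25, 2)}
Apply σ_{A < A2}; surviving tuples: {(1, 1, 12, 23, 19), (1, 1, 12, 23, 35), (1, 1, 12, 34, 33), (1, 23, 19, 23, 35), (1, 23, 19, 34, 33), (1, 34, 33, 23, 35), (29, 16, 12, 13, 26), (29, 25, 2, 13, 26), (29, 25, 2, 16, 12)}
Keep only column(s) E, A2: {(1, 19), (1, 33), (1, 35), (16, 26), (23, 33), (23, 35), (25, 12), (25, 26), (34, 35)}

{(1, 19), (1, 33), (1, 35), (16, 26), (23, 33), (23, 35), (25, 12), (25, 26), (34, 35)}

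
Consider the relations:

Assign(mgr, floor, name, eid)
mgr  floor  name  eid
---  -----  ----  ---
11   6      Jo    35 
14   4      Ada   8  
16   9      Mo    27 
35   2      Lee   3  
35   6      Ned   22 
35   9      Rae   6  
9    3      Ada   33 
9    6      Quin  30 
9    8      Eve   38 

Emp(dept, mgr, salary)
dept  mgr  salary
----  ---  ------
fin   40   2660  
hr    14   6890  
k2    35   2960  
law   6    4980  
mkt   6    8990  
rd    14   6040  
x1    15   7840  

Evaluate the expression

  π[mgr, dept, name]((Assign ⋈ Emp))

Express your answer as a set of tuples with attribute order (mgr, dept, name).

Assign ⋈ Emp (natural join on mgr): {(14, 4, Ada, 8, hr, 6890), (14, 4, Ada, 8, rd, 6040), (35, 2, Lee, 3, k2, 2960), (35, 6, Ned, 22, k2, 2960), (35, 9, Rae, 6, k2, 2960)}
Projecting to mgr, dept, name: {(14, hr, Ada), (14, rd, Ada), (35, k2, Lee), (35, k2, Ned), (35, k2, Rae)}

{(14, hr, Ada), (14, rd, Ada), (35, k2, Lee), (35, k2, Ned), (35, k2, Rae)}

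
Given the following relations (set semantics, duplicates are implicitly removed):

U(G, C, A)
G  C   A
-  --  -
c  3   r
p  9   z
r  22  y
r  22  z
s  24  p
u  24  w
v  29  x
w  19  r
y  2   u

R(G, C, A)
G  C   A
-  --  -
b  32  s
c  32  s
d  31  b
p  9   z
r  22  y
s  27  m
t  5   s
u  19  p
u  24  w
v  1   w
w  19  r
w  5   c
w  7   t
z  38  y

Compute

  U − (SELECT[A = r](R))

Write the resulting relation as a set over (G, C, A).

σ[A = r]: keep tuples satisfying A = r → {(w, 19, r)}
Set difference of the two operands is {(c, 3, r), (p, 9, z), (r, 22, y), (r, 22, z), (s, 24, p), (u, 24, w), (v, 29, x), (y, 2, u)}.

{(c, 3, r), (p, 9, z), (r, 22, y), (r, 22, z), (s, 24, p), (u, 24, w), (v, 29, x), (y, 2, u)}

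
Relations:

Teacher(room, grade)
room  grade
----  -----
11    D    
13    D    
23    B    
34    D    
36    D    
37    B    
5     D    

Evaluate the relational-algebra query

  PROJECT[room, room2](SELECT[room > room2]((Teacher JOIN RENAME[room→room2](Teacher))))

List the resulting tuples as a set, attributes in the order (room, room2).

ρ[room→room2]: schema becomes (room2, grade); tuples unchanged.
Natural join on grade: {(11, D, 11), (11, D, 13), (11, D, 34), (11, D, 36), (11, D, 5), (13, D, 11), (13, D, 13), (13, D, 34), (13, D, 36), (13, D, 5), (23, B, 23), (23, B, 37), (34, D, 11), (34, D, 13), (34, D, 34), (34, D, 36), (34, D, 5), (36, D, 11), (36, D, 13), (36, D, 34), (36, D, 36), (36, D, 5), (37, B, 23), (37, B, 37), (5, D, 11), (5, D, 13), (5, D, 34), (5, D, 36), (5, D, 5)}
Apply σ_{room > room2}; surviving tuples: {(11, D, 5), (13, D, 11), (13, D, 5), (34, D, 11), (34, D, 13), (34, D, 5), (36, D, 11), (36, D, 13), (36, D, 34), (36, D, 5), (37, B, 23)}
π[room, room2]: project onto (room, room2) → {(11, 5), (13, 11), (13, 5), (34, 11), (34, 13), (34, 5), (36, 11), (36, 13), (36, 34), (36, 5), (37, 23)}

{(11, 5), (13, 11), (13, 5), (34, 11), (34, 13), (34, 5), (36, 11), (36, 13), (36, 34), (36, 5), (37, 23)}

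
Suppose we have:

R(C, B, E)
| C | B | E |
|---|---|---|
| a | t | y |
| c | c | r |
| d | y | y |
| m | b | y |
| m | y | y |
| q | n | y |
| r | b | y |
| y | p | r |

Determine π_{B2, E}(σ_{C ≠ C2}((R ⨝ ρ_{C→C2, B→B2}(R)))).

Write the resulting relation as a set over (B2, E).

ρ[C→C2, B→B2]: schema becomes (C2, B2, E); tuples unchanged.
R ⋈ ρ_{C→C2, B→B2}(R) (natural join on E): {(a, t, y, a, t), (a, t, y, d, y), (a, t, y, m, b), (a, t, y, m, y), (a, t, y, q, n), (a, t, y, r, b), (c, c, r, c, c), (c, c, r, y, p), (d, y, y, a, t), (d, y, y, d, y), (d, y, y, m, b), (d, y, y, m, y), (d, y, y, q, n), (d, y, y, r, b), (m, b, y, a, t), (m, b, y, d, y), (m, b, y, m, b), (m, b, y, m, y), (m, b, y, q, n), (m, b, y, r, b), (m, y, y, a, t), (m, y, y, d, y), (m, y, y, m, b), (m, y, y, m, y), (m, y, y, q, n), (m, y, y, r, b), (q, n, y, a, t), (q, n, y, d, y), (q, n, y, m, b), (q, n, y, m, y), (q, n, y, q, n), (q, n, y, r, b), (r, b, y, a, t), (r, b, y, d, y), (r, b, y, m, b), (r, b, y, m, y), (r, b, y, q, n), (r, b, y, r, b), (y, p, r, c, c), (y, p, r, y, p)}
σ[C ≠ C2]: keep tuples satisfying C ≠ C2 → {(a, t, y, d, y), (a, t, y, m, b), (a, t, y, m, y), (a, t, y, q, n), (a, t, y, r, b), (c, c, r, y, p), (d, y, y, a, t), (d, y, y, m, b), (d, y, y, m, y), (d, y, y, q, n), (d, y, y, r, b), (m, b, y, a, t), (m, b, y, d, y), (m, b, y, q, n), (m, b, y, r, b), (m, y, y, a, t), (m, y, y, d, y), (m, y, y, q, n), (m, y, y, r, b), (q, n, y, a, t), (q, n, y, d, y), (q, n, y, m, b), (q, n, y, m, y), (q, n, y, r, b), (r, b, y, a, t), (r, b, y, d, y), (r, b, y, m, b), (r, b, y, m, y), (r, b, y, q, n), (y, p, r, c, c)}
Projecting to B2, E (24 duplicate(s) eliminated): {(b, y), (c, r), (n, y), (p, r), (t, y), (y, y)}

{(b, y), (c, r), (n, y), (p, r), (t, y), (y, y)}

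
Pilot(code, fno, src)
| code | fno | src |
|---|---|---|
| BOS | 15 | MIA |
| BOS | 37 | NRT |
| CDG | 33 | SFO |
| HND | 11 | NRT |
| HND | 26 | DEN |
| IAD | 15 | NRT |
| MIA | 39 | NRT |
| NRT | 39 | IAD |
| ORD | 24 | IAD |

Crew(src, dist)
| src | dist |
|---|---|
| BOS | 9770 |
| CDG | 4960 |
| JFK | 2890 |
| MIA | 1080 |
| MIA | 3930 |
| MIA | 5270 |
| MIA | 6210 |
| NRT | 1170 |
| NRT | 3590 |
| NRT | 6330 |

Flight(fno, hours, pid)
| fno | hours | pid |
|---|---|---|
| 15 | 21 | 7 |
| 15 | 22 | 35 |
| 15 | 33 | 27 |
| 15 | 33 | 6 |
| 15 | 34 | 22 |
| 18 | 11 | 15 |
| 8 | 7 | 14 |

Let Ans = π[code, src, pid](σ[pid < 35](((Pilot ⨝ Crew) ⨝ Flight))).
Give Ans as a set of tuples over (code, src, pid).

{(BOS, MIA, 22), (BOS, MIA, 27), (BOS, MIA, 6), (BOS, MIA, 7), (IAD, NRT, 22), (IAD, NRT, 27), (IAD, NRT, 6), (IAD, NRT, 7)}

Joining Pilot and Crew on src yields {(BOS, 15, MIA, 1080), (BOS, 15, MIA, 3930), (BOS, 15, MIA, 5270), (BOS, 15, MIA, 6210), (BOS, 37, NRT, 1170), (BOS, 37, NRT, 3590), (BOS, 37, NRT, 6330), (HND, 11, NRT, 1170), (HND, 11, NRT, 3590), (HND, 11, NRT, 6330), (IAD, 15, NRT, 1170), (IAD, 15, NRT, 3590), (IAD, 15, NRT, 6330), (MIA, 39, NRT, 1170), (MIA, 39, NRT, 3590), (MIA, 39, NRT, 6330)}.
Joining (Pilot ⨝ Crew) and Flight on fno yields {(BOS, 15, MIA, 1080, 21, 7), (BOS, 15, MIA, 1080, 22, 35), (BOS, 15, MIA, 1080, 33, 27), (BOS, 15, MIA, 1080, 33, 6), (BOS, 15, MIA, 1080, 34, 22), (BOS, 15, MIA, 3930, 21, 7), (BOS, 15, MIA, 3930, 22, 35), (BOS, 15, MIA, 3930, 33, 27), (BOS, 15, MIA, 3930, 33, 6), (BOS, 15, MIA, 3930, 34, 22), (BOS, 15, MIA, 5270, 21, 7), (BOS, 15, MIA, 5270, 22, 35), (BOS, 15, MIA, 5270, 33, 27), (BOS, 15, MIA, 5270, 33, 6), (BOS, 15, MIA, 5270, 34, 22), (BOS, 15, MIA, 6210, 21, 7), (BOS, 15, MIA, 6210, 22, 35), (BOS, 15, MIA, 6210, 33, 27), (BOS, 15, MIA, 6210, 33, 6), (BOS, 15, MIA, 6210, 34, 22), (IAD, 15, NRT, 1170, 21, 7), (IAD, 15, NRT, 1170, 22, 35), (IAD, 15, NRT, 1170, 33, 27), (IAD, 15, NRT, 1170, 33, 6), (IAD, 15, NRT, 1170, 34, 22), (IAD, 15, NRT, 3590, 21, 7), (IAD, 15, NRT, 3590, 22, 35), (IAD, 15, NRT, 3590, 33, 27), (IAD, 15, NRT, 3590, 33, 6), (IAD, 15, NRT, 3590, 34, 22), (IAD, 15, NRT, 6330, 21, 7), (IAD, 15, NRT, 6330, 22, 35), (IAD, 15, NRT, 6330, 33, 27), (IAD, 15, NRT, 6330, 33, 6), (IAD, 15, NRT, 6330, 34, 22)}.
σ[pid < 35]: keep tuples satisfying pid < 35 → {(BOS, 15, MIA, 1080, 21, 7), (BOS, 15, MIA, 1080, 33, 27), (BOS, 15, MIA, 1080, 33, 6), (BOS, 15, MIA, 1080, 34, 22), (BOS, 15, MIA, 3930, 21, 7), (BOS, 15, MIA, 3930, 33, 27), (BOS, 15, MIA, 3930, 33, 6), (BOS, 15, MIA, 3930, 34, 22), (BOS, 15, MIA, 5270, 21, 7), (BOS, 15, MIA, 5270, 33, 27), (BOS, 15, MIA, 5270, 33, 6), (BOS, 15, MIA, 5270, 34, 22), (BOS, 15, MIA, 6210, 21, 7), (BOS, 15, MIA, 6210, 33, 27), (BOS, 15, MIA, 6210, 33, 6), (BOS, 15, MIA, 6210, 34, 22), (IAD, 15, NRT, 1170, 21, 7), (IAD, 15, NRT, 1170, 33, 27), (IAD, 15, NRT, 1170, 33, 6), (IAD, 15, NRT, 1170, 34, 22), (IAD, 15, NRT, 3590, 21, 7), (IAD, 15, NRT, 3590, 33, 27), (IAD, 15, NRT, 3590, 33, 6), (IAD, 15, NRT, 3590, 34, 22), (IAD, 15, NRT, 6330, 21, 7), (IAD, 15, NRT, 6330, 33, 27), (IAD, 15, NRT, 6330, 33, 6), (IAD, 15, NRT, 6330, 34, 22)}
π[code, src, pid]: project onto (code, src, pid) (20 duplicate(s) eliminated) → {(BOS, MIA, 22), (BOS, MIA, 27), (BOS, MIA, 6), (BOS, MIA, 7), (IAD, NRT, 22), (IAD, NRT, 27), (IAD, NRT, 6), (IAD, NRT, 7)}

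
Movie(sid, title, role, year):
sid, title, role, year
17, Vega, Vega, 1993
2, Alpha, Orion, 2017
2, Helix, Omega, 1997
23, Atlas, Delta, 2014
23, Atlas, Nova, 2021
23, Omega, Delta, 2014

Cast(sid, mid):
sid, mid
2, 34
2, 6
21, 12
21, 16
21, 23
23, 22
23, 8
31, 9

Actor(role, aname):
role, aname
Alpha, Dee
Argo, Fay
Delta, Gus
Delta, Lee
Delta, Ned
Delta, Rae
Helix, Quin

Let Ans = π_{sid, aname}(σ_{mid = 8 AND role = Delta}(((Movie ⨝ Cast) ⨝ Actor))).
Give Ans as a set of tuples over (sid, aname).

Joining Movie and Cast on sid yields {(2, Alpha, Orion, 2017, 34), (2, Alpha, Orion, 2017, 6), (2, Helix, Omega, 1997, 34), (2, Helix, Omega, 1997, 6), (23, Atlas, Delta, 2014, 22), (23, Atlas, Delta, 2014, 8), (23, Atlas, Nova, 2021, 22), (23, Atlas, Nova, 2021, 8), (23, Omega, Delta, 2014, 22), (23, Omega, Delta, 2014, 8)}.
Joining (Movie ⨝ Cast) and Actor on role yields {(23, Atlas, Delta, 2014, 22, Gus), (23, Atlas, Delta, 2014, 22, Lee), (23, Atlas, Delta, 2014, 22, Ned), (23, Atlas, Delta, 2014, 22, Rae), (23, Atlas, Delta, 2014, 8, Gus), (23, Atlas, Delta, 2014, 8, Lee), (23, Atlas, Delta, 2014, 8, Ned), (23, Atlas, Delta, 2014, 8, Rae), (23, Omega, Delta, 2014, 22, Gus), (23, Omega, Delta, 2014, 22, Lee), (23, Omega, Delta, 2014, 22, Ned), (23, Omega, Delta, 2014, 22, Rae), (23, Omega, Delta, 2014, 8, Gus), (23, Omega, Delta, 2014, 8, Lee), (23, Omega, Delta, 2014, 8, Ned), (23, Omega, Delta, 2014, 8, Rae)}.
Filtering on mid = 8 AND role = Delta leaves {(23, Atlas, Delta, 2014, 8, Gus), (23, Atlas, Delta, 2014, 8, Lee), (23, Atlas, Delta, 2014, 8, Ned), (23, Atlas, Delta, 2014, 8, Rae), (23, Omega, Delta, 2014, 8, Gus), (23, Omega, Delta, 2014, 8, Lee), (23, Omega, Delta, 2014, 8, Ned), (23, Omega, Delta, 2014, 8, Rae)}.
π_{sid, aname} gives {(23, Gus), (23, Lee), (23, Ned), (23, Rae)} (4 duplicate(s) eliminated).

{(23, Gus), (23, Lee), (23, Ned), (23, Rae)}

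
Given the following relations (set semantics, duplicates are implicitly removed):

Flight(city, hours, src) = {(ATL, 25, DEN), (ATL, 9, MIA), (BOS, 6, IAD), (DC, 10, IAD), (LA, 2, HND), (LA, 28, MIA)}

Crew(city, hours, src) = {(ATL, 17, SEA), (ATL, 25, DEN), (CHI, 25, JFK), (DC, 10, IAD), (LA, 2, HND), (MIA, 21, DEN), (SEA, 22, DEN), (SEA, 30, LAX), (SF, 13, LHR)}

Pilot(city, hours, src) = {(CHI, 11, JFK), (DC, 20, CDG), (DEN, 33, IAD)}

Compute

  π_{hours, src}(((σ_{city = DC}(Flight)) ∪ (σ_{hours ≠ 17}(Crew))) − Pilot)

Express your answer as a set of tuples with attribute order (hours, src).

Filtering on city = DC leaves {(DC, 10, IAD)}.
Filtering on hours ≠ 17 leaves {(ATL, 25, DEN), (CHI, 25, JFK), (DC, 10, IAD), (LA, 2, HND), (MIA, 21, DEN), (SEA, 22, DEN), (SEA, 30, LAX), (SF, 13, LHR)}.
Union: {(DC, 10, IAD)} with {(ATL, 25, DEN), (CHI, 25, JFK), (DC, 10, IAD), (LA, 2, HND), (MIA, 21, DEN), (SEA, 22, DEN), (SEA, 30, LAX), (SF, 13, LHR)} → {(ATL, 25, DEN), (CHI, 25, JFK), (DC, 10, IAD), (LA, 2, HND), (MIA, 21, DEN), (SEA, 22, DEN), (SEA, 30, LAX), (SF, 13, LHR)}
Difference: {(ATL, 25, DEN), (CHI, 25, JFK), (DC, 10, IAD), (LA, 2, HND), (MIA, 21, DEN), (SEA, 22, DEN), (SEA, 30, LAX), (SF, 13, LHR)} with {(CHI, 11, JFK), (DC, 20, CDG), (DEN, 33, IAD)} → {(ATL, 25, DEN), (CHI, 25, JFK), (DC, 10, IAD), (LA, 2, HND), (MIA, 21, DEN), (SEA, 22, DEN), (SEA, 30, LAX), (SF, 13, LHR)}
π[hours, src]: project onto (hours, src) → {(10, IAD), (13, LHR), (2, HND), (21, DEN), (22, DEN), (25, DEN), (25, JFK), (30, LAX)}

{(10, IAD), (13, LHR), (2, HND), (21, DEN), (22, DEN), (25, DEN), (25, JFK), (30, LAX)}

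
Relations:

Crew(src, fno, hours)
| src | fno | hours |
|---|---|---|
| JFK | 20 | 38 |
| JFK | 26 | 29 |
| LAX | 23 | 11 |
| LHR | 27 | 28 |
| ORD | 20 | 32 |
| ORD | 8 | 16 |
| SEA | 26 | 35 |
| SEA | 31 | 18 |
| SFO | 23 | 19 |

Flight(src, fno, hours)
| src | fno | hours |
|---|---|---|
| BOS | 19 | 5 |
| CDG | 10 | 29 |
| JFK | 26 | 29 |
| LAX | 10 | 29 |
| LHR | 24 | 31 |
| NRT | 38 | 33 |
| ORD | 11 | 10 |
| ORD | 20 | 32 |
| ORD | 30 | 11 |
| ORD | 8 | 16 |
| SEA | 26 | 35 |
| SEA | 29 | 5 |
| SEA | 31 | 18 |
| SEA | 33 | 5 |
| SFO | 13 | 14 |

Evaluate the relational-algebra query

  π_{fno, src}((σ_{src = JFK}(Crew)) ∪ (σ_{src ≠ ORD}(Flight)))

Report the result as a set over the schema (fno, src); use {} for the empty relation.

{(10, CDG), (10, LAX), (13, SFO), (19, BOS), (20, JFK), (24, LHR), (26, JFK), (26, SEA), (29, SEA), (31, SEA), (33, SEA), (38, NRT)}

Selection src = JFK: {(JFK, 20, 38), (JFK, 26, 29)}
Selection src ≠ ORD: {(BOS, 19, 5), (CDG, 10, 29), (JFK, 26, 29), (LAX, 10, 29), (LHR, 24, 31), (NRT, 38, 33), (SEA, 26, 35), (SEA, 29, 5), (SEA, 31, 18), (SEA, 33, 5), (SFO, 13, 14)}
Taking the union: {(BOS, 19, 5), (CDG, 10, 29), (JFK, 20, 38), (JFK, 26, 29), (LAX, 10, 29), (LHR, 24, 31), (NRT, 38, 33), (SEA, 26, 35), (SEA, 29, 5), (SEA, 31, 18), (SEA, 33, 5), (SFO, 13, 14)}
π[fno, src]: project onto (fno, src) → {(10, CDG), (10, LAX), (13, SFO), (19, BOS), (20, JFK), (24, LHR), (26, JFK), (26, SEA), (29, SEA), (31, SEA), (33, SEA), (38, NRT)}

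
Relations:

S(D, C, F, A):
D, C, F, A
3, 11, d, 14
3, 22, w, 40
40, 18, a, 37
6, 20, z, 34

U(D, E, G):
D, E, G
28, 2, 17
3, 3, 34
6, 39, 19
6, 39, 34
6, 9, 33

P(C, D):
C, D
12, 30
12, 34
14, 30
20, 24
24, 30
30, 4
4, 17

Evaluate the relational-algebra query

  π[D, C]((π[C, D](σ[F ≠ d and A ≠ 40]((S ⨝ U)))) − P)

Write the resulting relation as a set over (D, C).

{(6, 20)}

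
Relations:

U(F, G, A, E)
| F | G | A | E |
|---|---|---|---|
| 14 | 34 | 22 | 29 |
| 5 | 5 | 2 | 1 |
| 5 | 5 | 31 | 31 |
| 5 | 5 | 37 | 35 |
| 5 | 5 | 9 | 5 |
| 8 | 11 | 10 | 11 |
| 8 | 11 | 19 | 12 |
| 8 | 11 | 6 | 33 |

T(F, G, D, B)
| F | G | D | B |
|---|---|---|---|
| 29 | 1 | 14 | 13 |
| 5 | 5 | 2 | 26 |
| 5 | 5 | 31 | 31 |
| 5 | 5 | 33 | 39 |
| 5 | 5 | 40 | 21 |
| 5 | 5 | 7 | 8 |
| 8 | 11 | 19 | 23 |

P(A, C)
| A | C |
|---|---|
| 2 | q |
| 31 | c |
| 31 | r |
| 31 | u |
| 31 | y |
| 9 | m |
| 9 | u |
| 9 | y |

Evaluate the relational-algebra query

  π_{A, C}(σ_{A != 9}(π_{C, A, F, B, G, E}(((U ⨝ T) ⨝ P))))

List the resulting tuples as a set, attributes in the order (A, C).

{(2, q), (31, c), (31, r), (31, u), (31, y)}

Joining U and T on F, G yields {(5, 5, 2, 1, 2, 26), (5, 5, 2, 1, 31, 31), (5, 5, 2, 1, 33, 39), (5, 5, 2, 1, 40, 21), (5, 5, 2, 1, 7, 8), (5, 5, 31, 31, 2, 26), (5, 5, 31, 31, 31, 31), (5, 5, 31, 31, 33, 39), (5, 5, 31, 31, 40, 21), (5, 5, 31, 31, 7, 8), (5, 5, 37, 35, 2, 26), (5, 5, 37, 35, 31, 31), (5, 5, 37, 35, 33, 39), (5, 5, 37, 35, 40, 21), (5, 5, 37, 35, 7, 8), (5, 5, 9, 5, 2, 26), (5, 5, 9, 5, 31, 31), (5, 5, 9, 5, 33, 39), (5, 5, 9, 5, 40, 21), (5, 5, 9, 5, 7, 8), (8, 11, 10, 11, 19, 23), (8, 11, 19, 12, 19, 23), (8, 11, 6, 33, 19, 23)}.
Joining (U ⨝ T) and P on A yields {(5, 5, 2, 1, 2, 26, q), (5, 5, 2, 1, 31, 31, q), (5, 5, 2, 1, 33, 39, q), (5, 5, 2, 1, 40, 21, q), (5, 5, 2, 1, 7, 8, q), (5, 5, 31, 31, 2, 26, c), (5, 5, 31, 31, 2, 26, r), (5, 5, 31, 31, 2, 26, u), (5, 5, 31, 31, 2, 26, y), (5, 5, 31, 31, 31, 31, c), (5, 5, 31, 31, 31, 31, r), (5, 5, 31, 31, 31, 31, u), (5, 5, 31, 31, 31, 31, y), (5, 5, 31, 31, 33, 39, c), (5, 5, 31, 31, 33, 39, r), (5, 5, 31, 31, 33, 39, u), (5, 5, 31, 31, 33, 39, y), (5, 5, 31, 31, 40, 21, c), (5, 5, 31, 31, 40, 21, r), (5, 5, 31, 31, 40, 21, u), (5, 5, 31, 31, 40, 21, y), (5, 5, 31, 31, 7, 8, c), (5, 5, 31, 31, 7, 8, r), (5, 5, 31, 31, 7, 8, u), (5, 5, 31, 31, 7, 8, y), (5, 5, 9, 5, 2, 26, m), (5, 5, 9, 5, 2, 26, u), (5, 5, 9, 5, 2, 26, y), (5, 5, 9, 5, 31, 31, m), (5, 5, 9, 5, 31, 31, u), (5, 5, 9, 5, 31, 31, y), (5, 5, 9, 5, 33, 39, m), (5, 5, 9, 5, 33, 39, u), (5, 5, 9, 5, 33, 39, y), (5, 5, 9, 5, 40, 21, m), (5, 5, 9, 5, 40, 21, u), (5, 5, 9, 5, 40, 21, y), (5, 5, 9, 5, 7, 8, m), (5, 5, 9, 5, 7, 8, u), (5, 5, 9, 5, 7, 8, y)}.
Projecting to C, A, F, B, G, E: {(c, 31, 5, 21, 5, 31), (c, 31, 5, 26, 5, 31), (c, 31, 5, 31, 5, 31), (c, 31, 5, 39, 5, 31), (c, 31, 5, 8, 5, 31), (m, 9, 5, 21, 5, 5), (m, 9, 5, 26, 5, 5), (m, 9, 5, 31, 5, 5), (m, 9, 5, 39, 5, 5), (m, 9, 5, 8, 5, 5), (q, 2, 5, 21, 5, 1), (q, 2, 5, 26, 5, 1), (q, 2, 5, 31, 5, 1), (q, 2, 5, 39, 5, 1), (q, 2, 5, 8, 5, 1), (r, 31, 5, 21, 5, 31), (r, 31, 5, 26, 5, 31), (r, 31, 5, 31, 5, 31), (r, 31, 5, 39, 5, 31), (r, 31, 5, 8, 5, 31), (u, 31, 5, 21, 5, 31), (u, 31, 5, 26, 5, 31), (u, 31, 5, 31, 5, 31), (u, 31, 5, 39, 5, 31), (u, 31, 5, 8, 5, 31), (u, 9, 5, 21, 5, 5), (u, 9, 5, 26, 5, 5), (u, 9, 5, 31, 5, 5), (u, 9, 5, 39, 5, 5), (u, 9, 5, 8, 5, 5), (y, 31, 5, 21, 5, 31), (y, 31, 5, 26, 5, 31), (y, 31, 5, 31, 5, 31), (y, 31, 5, 39, 5, 31), (y, 31, 5, 8, 5, 31), (y, 9, 5, 21, 5, 5), (y, 9, 5, 26, 5, 5), (y, 9, 5, 31, 5, 5), (y, 9, 5, 39, 5, 5), (y, 9, 5, 8, 5, 5)}
Apply σ_{A != 9}; surviving tuples: {(c, 31, 5, 21, 5, 31), (c, 31, 5, 26, 5, 31), (c, 31, 5, 31, 5, 31), (c, 31, 5, 39, 5, 31), (c, 31, 5, 8, 5, 31), (q, 2, 5, 21, 5, 1), (q, 2, 5, 26, 5, 1), (q, 2, 5, 31, 5, 1), (q, 2, 5, 39, 5, 1), (q, 2, 5, 8, 5, 1), (r, 31, 5, 21, 5, 31), (r, 31, 5, 26, 5, 31), (r, 31, 5, 31, 5, 31), (r, 31, 5, 39, 5, 31), (r, 31, 5, 8, 5, 31), (u, 31, 5, 21, 5, 31), (u, 31, 5, 26, 5, 31), (u, 31, 5, 31, 5, 31), (u, 31, 5, 39, 5, 31), (u, 31, 5, 8, 5, 31), (y, 31, 5, 21, 5, 31), (y, 31, 5, 26, 5, 31), (y, 31, 5, 31, 5, 31), (y, 31, 5, 39, 5, 31), (y, 31, 5, 8, 5, 31)}
Projecting to A, C (20 duplicate(s) eliminated): {(2, q), (31, c), (31, r), (31, u), (31, y)}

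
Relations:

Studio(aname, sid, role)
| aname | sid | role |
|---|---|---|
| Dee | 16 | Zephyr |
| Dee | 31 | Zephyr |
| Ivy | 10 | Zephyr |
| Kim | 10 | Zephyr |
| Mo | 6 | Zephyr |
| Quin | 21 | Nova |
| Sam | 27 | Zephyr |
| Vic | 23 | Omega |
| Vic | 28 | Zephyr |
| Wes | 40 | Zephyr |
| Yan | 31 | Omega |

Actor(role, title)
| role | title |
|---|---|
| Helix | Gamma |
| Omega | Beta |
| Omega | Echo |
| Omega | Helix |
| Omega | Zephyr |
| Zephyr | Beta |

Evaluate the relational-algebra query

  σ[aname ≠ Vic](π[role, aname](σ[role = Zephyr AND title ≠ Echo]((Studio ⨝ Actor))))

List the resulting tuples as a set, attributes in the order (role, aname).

{(Zephyr, Dee), (Zephyr, Ivy), (Zephyr, Kim), (Zephyr, Mo), (Zephyr, Sam), (Zephyr, Wes)}

Studio ⋈ Actor (natural join on role): {(Dee, 16, Zephyr, Beta), (Dee, 31, Zephyr, Beta), (Ivy, 10, Zephyr, Beta), (Kim, 10, Zephyr, Beta), (Mo, 6, Zephyr, Beta), (Sam, 27, Zephyr, Beta), (Vic, 23, Omega, Beta), (Vic, 23, Omega, Echo), (Vic, 23, Omega, Helix), (Vic, 23, Omega, Zephyr), (Vic, 28, Zephyr, Beta), (Wes, 40, Zephyr, Beta), (Yan, 31, Omega, Beta), (Yan, 31, Omega, Echo), (Yan, 31, Omega, Helix), (Yan, 31, Omega, Zephyr)}
Filtering on role = Zephyr AND title ≠ Echo leaves {(Dee, 16, Zephyr, Beta), (Dee, 31, Zephyr, Beta), (Ivy, 10, Zephyr, Beta), (Kim, 10, Zephyr, Beta), (Mo, 6, Zephyr, Beta), (Sam, 27, Zephyr, Beta), (Vic, 28, Zephyr, Beta), (Wes, 40, Zephyr, Beta)}.
π[role, aname]: project onto (role, aname) (1 duplicate(s) eliminated) → {(Zephyr, Dee), (Zephyr, Ivy), (Zephyr, Kim), (Zephyr, Mo), (Zephyr, Sam), (Zephyr, Vic), (Zephyr, Wes)}
Filtering on aname ≠ Vic leaves {(Zephyr, Dee), (Zephyr, Ivy), (Zephyr, Kim), (Zephyr, Mo), (Zephyr, Sam), (Zephyr, Wes)}.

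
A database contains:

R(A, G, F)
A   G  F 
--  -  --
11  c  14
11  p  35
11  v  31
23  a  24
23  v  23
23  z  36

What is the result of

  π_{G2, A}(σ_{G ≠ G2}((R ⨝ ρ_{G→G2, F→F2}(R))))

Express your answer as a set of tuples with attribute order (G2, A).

ρ[G→G2, F→F2]: schema becomes (A, G2, F2); tuples unchanged.
Natural join on A: {(11, c, 14, c, 14), (11, c, 14, p, 35), (11, c, 14, v, 31), (11, p, 35, c, 14), (11, p, 35, p, 35), (11, p, 35, v, 31), (11, v, 31, c, 14), (11, v, 31, p, 35), (11, v, 31, v, 31), (23, a, 24, a, 24), (23, a, 24, v, 23), (23, a, 24, z, 36), (23, v, 23, a, 24), (23, v, 23, v, 23), (23, v, 23, z, 36), (23, z, 36, a, 24), (23, z, 36, v, 23), (23, z, 36, z, 36)}
σ[G ≠ G2]: keep tuples satisfying G ≠ G2 → {(11, c, 14, p, 35), (11, c, 14, v, 31), (11, p, 35, c, 14), (11, p, 35, v, 31), (11, v, 31, c, 14), (11, v, 31, p, 35), (23, a, 24, v, 23), (23, a, 24, z, 36), (23, v, 23, a, 24), (23, v, 23, z, 36), (23, z, 36, a, 24), (23, z, 36, v, 23)}
π[G2, A]: project onto (G2, A) (6 duplicate(s) eliminated) → {(a, 23), (c, 11), (p, 11), (v, 11), (v, 23), (z, 23)}

{(a, 23), (c, 11), (p, 11), (v, 11), (v, 23), (z, 23)}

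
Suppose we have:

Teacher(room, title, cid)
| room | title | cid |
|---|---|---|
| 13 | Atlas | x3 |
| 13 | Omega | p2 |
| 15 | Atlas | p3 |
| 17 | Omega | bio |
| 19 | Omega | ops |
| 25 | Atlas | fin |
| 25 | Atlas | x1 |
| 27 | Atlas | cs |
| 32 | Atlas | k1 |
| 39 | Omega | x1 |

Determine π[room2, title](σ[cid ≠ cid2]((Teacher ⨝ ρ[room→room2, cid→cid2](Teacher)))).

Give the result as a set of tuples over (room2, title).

{(13, Atlas), (13, Omega), (15, Atlas), (17, Omega), (19, Omega), (25, Atlas), (27, Atlas), (32, Atlas), (39, Omega)}

ρ[room→room2, cid→cid2]: schema becomes (room2, title, cid2); tuples unchanged.
Natural join on title: {(13, Atlas, x3, 13, x3), (13, Atlas, x3, 15, p3), (13, Atlas, x3, 25, fin), (13, Atlas, x3, 25, x1), (13, Atlas, x3, 27, cs), (13, Atlas, x3, 32, k1), (13, Omega, p2, 13, p2), (13, Omega, p2, 17, bio), (13, Omega, p2, 19, ops), (13, Omega, p2, 39, x1), (15, Atlas, p3, 13, x3), (15, Atlas, p3, 15, p3), (15, Atlas, p3, 25, fin), (15, Atlas, p3, 25, x1), (15, Atlas, p3, 27, cs), (15, Atlas, p3, 32, k1), (17, Omega, bio, 13, p2), (17, Omega, bio, 17, bio), (17, Omega, bio, 19, ops), (17, Omega, bio, 39, x1), (19, Omega, ops, 13, p2), (19, Omega, ops, 17, bio), (19, Omega, ops, 19, ops), (19, Omega, ops, 39, x1), (25, Atlas, fin, 13, x3), (25, Atlas, fin, 15, p3), (25, Atlas, fin, 25, fin), (25, Atlas, fin, 25, x1), (25, Atlas, fin, 27, cs), (25, Atlas, fin, 32, k1), (25, Atlas, x1, 13, x3), (25, Atlas, x1, 15, p3), (25, Atlas, x1, 25, fin), (25, Atlas, x1, 25, x1), (25, Atlas, x1, 27, cs), (25, Atlas, x1, 32, k1), (27, Atlas, cs, 13, x3), (27, Atlas, cs, 15, p3), (27, Atlas, cs, 25, fin), (27, Atlas, cs, 25, x1), (27, Atlas, cs, 27, cs), (27, Atlas, cs, 32, k1), (32, Atlas, k1, 13, x3), (32, Atlas, k1, 15, p3), (32, Atlas, k1, 25, fin), (32, Atlas, k1, 25, x1), (32, Atlas, k1, 27, cs), (32, Atlas, k1, 32, k1), (39, Omega, x1, 13, p2), (39, Omega, x1, 17, bio), (39, Omega, x1, 19, ops), (39, Omega, x1, 39, x1)}
Filtering on cid ≠ cid2 leaves {(13, Atlas, x3, 15, p3), (13, Atlas, x3, 25, fin), (13, Atlas, x3, 25, x1), (13, Atlas, x3, 27, cs), (13, Atlas, x3, 32, k1), (13, Omega, p2, 17, bio), (13, Omega, p2, 19, ops), (13, Omega, p2, 39, x1), (15, Atlas, p3, 13, x3), (15, Atlas, p3, 25, fin), (15, Atlas, p3, 25, x1), (15, Atlas, p3, 27, cs), (15, Atlas, p3, 32, k1), (17, Omega, bio, 13, p2), (17, Omega, bio, 19, ops), (17, Omega, bio, 39, x1), (19, Omega, ops, 13, p2), (19, Omega, ops, 17, bio), (19, Omega, ops, 39, x1), (25, Atlas, fin, 13, x3), (25, Atlas, fin, 15, p3), (25, Atlas, fin, 25, x1), (25, Atlas, fin, 27, cs), (25, Atlas, fin, 32, k1), (25, Atlas, x1, 13, x3), (25, Atlas, x1, 15, p3), (25, Atlas, x1, 25, fin), (25, Atlas, x1, 27, cs), (25, Atlas, x1, 32, k1), (27, Atlas, cs, 13, x3), (27, Atlas, cs, 15, p3), (27, Atlas, cs, 25, fin), (27, Atlas, cs, 25, x1), (27, Atlas, cs, 32, k1), (32, Atlas, k1, 13, x3), (32, Atlas, k1, 15, p3), (32, Atlas, k1, 25, fin), (32, Atlas, k1, 25, x1), (32, Atlas, k1, 27, cs), (39, Omega, x1, 13, p2), (39, Omega, x1, 17, bio), (39, Omega, x1, 19, ops)}.
π[room2, title]: project onto (room2, title) (33 duplicate(s) eliminated) → {(13, Atlas), (13, Omega), (15, Atlas), (17, Omega), (19, Omega), (25, Atlas), (27, Atlas), (32, Atlas), (39, Omega)}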